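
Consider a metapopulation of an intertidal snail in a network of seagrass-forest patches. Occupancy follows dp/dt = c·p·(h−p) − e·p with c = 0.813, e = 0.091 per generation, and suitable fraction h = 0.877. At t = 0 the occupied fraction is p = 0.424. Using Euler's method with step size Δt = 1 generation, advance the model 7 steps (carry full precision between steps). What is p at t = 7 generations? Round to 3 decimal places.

Update rule: p ← p + [c·p·(h−p) − e·p]·Δt with Δt = 1.
t = 1: p = 0.42400 + (+0.11757) = 0.54157
t = 2: p = 0.54157 + (+0.09841) = 0.63998
t = 3: p = 0.63998 + (+0.06509) = 0.70506
t = 4: p = 0.70506 + (+0.03440) = 0.73946
t = 5: p = 0.73946 + (+0.01540) = 0.75486
t = 6: p = 0.75486 + (+0.00627) = 0.76112
t = 7: p = 0.76112 + (+0.00244) = 0.76356

0.764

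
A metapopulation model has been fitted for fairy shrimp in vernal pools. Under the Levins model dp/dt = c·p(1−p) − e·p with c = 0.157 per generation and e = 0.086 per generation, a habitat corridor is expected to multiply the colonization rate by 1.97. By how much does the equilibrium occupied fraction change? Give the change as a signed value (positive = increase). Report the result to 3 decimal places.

Before: p* = 1 − 0.086/0.157 = 0.4522.
After the change, c = 0.30929, e = 0.086, so p* = 1 − 0.086/0.30929 = 0.7219.
Δp* = 0.7219 − 0.4522 = +0.2697.

0.270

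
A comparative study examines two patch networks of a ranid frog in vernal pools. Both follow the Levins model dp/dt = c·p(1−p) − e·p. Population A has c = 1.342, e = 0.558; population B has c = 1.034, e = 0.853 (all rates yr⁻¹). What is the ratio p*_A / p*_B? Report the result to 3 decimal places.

3.337

A: p*_A = 1 − 0.558/1.342 = 0.5842.
B: p*_B = 1 − 0.853/1.034 = 0.1750.
p*_A / p*_B = 0.5842/0.1750 = 3.3374.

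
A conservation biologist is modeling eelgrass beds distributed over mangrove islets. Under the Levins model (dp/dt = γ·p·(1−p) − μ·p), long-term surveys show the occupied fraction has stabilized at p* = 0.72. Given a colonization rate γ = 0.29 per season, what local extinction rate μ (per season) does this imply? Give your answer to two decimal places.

At equilibrium γ(1−p*) = μ.
μ = 0.29 × (1 − 0.72) = 0.29 × 0.2800 = 0.0812.

0.08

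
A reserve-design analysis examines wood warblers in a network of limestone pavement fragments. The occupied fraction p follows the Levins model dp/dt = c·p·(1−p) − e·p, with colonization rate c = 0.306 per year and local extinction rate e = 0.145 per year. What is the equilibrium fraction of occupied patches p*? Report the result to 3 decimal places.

0.526

Setting dp/dt = 0 and dividing through by p* gives c·(1−p*) = e.
So p* = 1 − e/c = 1 − 0.145/0.306 = 1 − 0.4739 = 0.5261.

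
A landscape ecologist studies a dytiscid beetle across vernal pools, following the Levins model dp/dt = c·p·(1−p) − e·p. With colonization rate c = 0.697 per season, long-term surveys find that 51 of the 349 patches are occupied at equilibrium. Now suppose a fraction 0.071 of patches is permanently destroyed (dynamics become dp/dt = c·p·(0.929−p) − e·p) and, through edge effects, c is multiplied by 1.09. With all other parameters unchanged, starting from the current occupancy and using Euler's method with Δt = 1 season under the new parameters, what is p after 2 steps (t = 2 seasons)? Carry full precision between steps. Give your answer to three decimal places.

Observed p* = 51/349 = 0.14613.
Balance c(1−p*) = e gives e = 0.697×(1 − 0.14613) = 0.59515.
Starting from p₀ = 0.14613; update p ← p + (dp/dt)·Δt with the new parameters.
p: 0.14613 → 0.14608  (Δp = -0.00006)
p: 0.14608 → 0.14603  (Δp = -0.00005)

0.146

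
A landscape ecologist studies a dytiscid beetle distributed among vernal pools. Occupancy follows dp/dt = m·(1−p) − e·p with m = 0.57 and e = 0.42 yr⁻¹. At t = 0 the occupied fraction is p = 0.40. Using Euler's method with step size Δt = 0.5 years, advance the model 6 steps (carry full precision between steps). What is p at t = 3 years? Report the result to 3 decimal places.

Update rule: p ← p + [m·(1−p) − e·p]·Δt with Δt = 0.5.
  1  |  dp/dt·Δt = +0.087000  |  p_1 = 0.487000
  2  |  dp/dt·Δt = +0.043935  |  p_2 = 0.530935
  3  |  dp/dt·Δt = +0.022187  |  p_3 = 0.553122
  4  |  dp/dt·Δt = +0.011205  |  p_4 = 0.564327
  5  |  dp/dt·Δt = +0.005658  |  p_5 = 0.569985
  6  |  dp/dt·Δt = +0.002857  |  p_6 = 0.572842

0.573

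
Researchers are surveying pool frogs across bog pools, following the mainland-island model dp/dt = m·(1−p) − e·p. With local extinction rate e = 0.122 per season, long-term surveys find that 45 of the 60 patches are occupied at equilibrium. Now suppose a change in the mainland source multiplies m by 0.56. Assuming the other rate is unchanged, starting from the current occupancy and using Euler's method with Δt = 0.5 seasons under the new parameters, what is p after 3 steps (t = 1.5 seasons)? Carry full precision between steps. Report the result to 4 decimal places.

0.6989

Observed p* = 45/60 = 0.75000.
Balance m(1−p*) = e·p* gives m = e·p*/(1−p*) = 0.122×0.75000/0.25000 = 0.36600.
Starting from p₀ = 0.75000; update p ← p + (dp/dt)·Δt with the new parameters.
p: 0.75000 → 0.72987  (Δp = -0.02013)
p: 0.72987 → 0.71303  (Δp = -0.01684)
p: 0.71303 → 0.69894  (Δp = -0.01409)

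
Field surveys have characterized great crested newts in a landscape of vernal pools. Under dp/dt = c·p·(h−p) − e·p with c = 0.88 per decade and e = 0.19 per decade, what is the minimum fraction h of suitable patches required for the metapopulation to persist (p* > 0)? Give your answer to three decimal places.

p* = h − e/c is positive only when h > e/c.
h_min = e/c = 0.19/0.88 = 0.2159.

0.216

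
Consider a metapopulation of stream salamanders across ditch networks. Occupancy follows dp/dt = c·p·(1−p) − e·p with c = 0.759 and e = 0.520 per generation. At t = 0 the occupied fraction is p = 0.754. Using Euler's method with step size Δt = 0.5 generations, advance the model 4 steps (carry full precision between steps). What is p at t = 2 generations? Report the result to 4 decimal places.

0.4674

Update rule: p ← p + [c·p·(1−p) − e·p]·Δt with Δt = 0.5.
step 1: Δp = -0.12565, p = 0.62835
step 2: Δp = -0.07475, p = 0.55360
step 3: Δp = -0.05015, p = 0.50345
step 4: Δp = -0.03603, p = 0.46742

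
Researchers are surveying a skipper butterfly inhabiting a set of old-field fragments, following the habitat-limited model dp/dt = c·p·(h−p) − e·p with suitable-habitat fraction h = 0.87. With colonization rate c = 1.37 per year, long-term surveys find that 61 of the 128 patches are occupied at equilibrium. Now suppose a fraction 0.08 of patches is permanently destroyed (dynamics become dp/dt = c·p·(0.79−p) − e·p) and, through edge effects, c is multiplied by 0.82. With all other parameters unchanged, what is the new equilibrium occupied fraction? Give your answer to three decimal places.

0.310

Observed p* = 61/128 = 0.47656.
Balance c(h−p*) = e gives e = 1.37×(0.87 − 0.47656) = 0.53901.
New p* = 0.79 − e/c = 0.79 − 0.53901/1.12340 = 0.31020.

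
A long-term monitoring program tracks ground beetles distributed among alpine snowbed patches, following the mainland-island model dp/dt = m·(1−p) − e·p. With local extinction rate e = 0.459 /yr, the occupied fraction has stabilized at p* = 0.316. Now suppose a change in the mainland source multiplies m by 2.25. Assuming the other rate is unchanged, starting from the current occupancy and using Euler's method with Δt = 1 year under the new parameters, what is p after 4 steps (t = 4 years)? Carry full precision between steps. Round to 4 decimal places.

Balance m(1−p*) = e·p* gives m = e·p*/(1−p*) = 0.459×0.31600/0.68400 = 0.21205.
Starting from p₀ = 0.31600; update p ← p + (dp/dt)·Δt with the new parameters.
p: 0.31600 → 0.49731  (Δp = +0.18131)
p: 0.49731 → 0.50889  (Δp = +0.01158)
p: 0.50889 → 0.50963  (Δp = +0.00074)
p: 0.50963 → 0.50967  (Δp = +0.00005)

0.5097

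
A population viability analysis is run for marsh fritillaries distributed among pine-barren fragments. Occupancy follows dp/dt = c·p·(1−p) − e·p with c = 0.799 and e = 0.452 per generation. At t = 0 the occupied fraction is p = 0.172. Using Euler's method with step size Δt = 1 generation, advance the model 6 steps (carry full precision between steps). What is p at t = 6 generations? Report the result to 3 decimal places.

0.371

Update rule: p ← p + [c·p·(1−p) − e·p]·Δt with Δt = 1.
t = 1: p = 0.17200 + (+0.03605) = 0.20805
t = 2: p = 0.20805 + (+0.03761) = 0.24566
t = 3: p = 0.24566 + (+0.03703) = 0.28268
t = 4: p = 0.28268 + (+0.03424) = 0.31692
t = 5: p = 0.31692 + (+0.02972) = 0.34664
t = 6: p = 0.34664 + (+0.02428) = 0.37092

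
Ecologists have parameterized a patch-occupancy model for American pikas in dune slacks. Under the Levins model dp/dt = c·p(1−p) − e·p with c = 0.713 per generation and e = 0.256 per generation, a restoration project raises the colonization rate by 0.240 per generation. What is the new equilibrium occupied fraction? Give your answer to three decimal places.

0.731

Before: p* = 1 − 0.256/0.713 = 0.6410.
After the change, c = 0.953, e = 0.256, so p* = 1 − 0.256/0.953 = 0.7314.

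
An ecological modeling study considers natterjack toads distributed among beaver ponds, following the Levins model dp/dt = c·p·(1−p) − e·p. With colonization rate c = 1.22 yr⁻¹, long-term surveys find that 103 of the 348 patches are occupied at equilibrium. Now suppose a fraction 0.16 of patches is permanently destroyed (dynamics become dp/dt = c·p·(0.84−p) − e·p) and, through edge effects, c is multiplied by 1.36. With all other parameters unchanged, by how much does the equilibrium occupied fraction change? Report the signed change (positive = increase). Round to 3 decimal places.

0.026

Observed p* = 103/348 = 0.29598.
Balance c(1−p*) = e gives e = 1.22×(1 − 0.29598) = 0.85890.
New p* = 0.84 − e/c = 0.84 − 0.85890/1.65920 = 0.32234.
Δp* = 0.32234 − 0.29598 = +0.02636.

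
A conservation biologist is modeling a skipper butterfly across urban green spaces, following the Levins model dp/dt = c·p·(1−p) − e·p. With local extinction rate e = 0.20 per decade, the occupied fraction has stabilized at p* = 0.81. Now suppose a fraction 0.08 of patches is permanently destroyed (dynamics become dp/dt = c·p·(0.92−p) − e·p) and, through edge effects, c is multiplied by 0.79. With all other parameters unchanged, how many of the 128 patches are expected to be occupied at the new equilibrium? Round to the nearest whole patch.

87

Balance c(1−p*) = e gives c = e/(1 − 0.81000) = 0.20/0.19000 = 1.05263.
New p* = 0.92 − e/c = 0.92 − 0.20000/0.83158 = 0.67949.
Expected occupied = 128 × 0.67949 = 86.97 ≈ 87.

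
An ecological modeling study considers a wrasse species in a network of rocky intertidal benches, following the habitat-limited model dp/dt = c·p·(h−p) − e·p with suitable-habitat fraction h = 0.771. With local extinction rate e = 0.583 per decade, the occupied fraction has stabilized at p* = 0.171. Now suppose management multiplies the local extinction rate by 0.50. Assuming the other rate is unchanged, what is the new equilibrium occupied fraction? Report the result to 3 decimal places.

0.471

Balance c(h−p*) = e gives c = e/(0.771 − 0.17100) = 0.583/0.60000 = 0.97167.
New p* = 0.771 − e/c = 0.771 − 0.29150/0.97167 = 0.47100.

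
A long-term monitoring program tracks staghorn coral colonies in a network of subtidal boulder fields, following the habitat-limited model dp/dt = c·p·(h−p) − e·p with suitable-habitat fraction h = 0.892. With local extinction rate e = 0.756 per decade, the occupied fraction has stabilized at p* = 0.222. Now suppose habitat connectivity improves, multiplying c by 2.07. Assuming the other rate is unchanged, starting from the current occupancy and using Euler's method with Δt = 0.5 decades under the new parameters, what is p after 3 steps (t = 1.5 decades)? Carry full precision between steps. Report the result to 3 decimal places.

0.482

Balance c(h−p*) = e gives c = e/(0.892 − 0.22200) = 0.756/0.67000 = 1.12836.
Starting from p₀ = 0.22200; update p ← p + (dp/dt)·Δt with the new parameters.
p: 0.22200 → 0.31179  (Δp = +0.08979)
p: 0.31179 → 0.40520  (Δp = +0.09341)
p: 0.40520 → 0.48240  (Δp = +0.07719)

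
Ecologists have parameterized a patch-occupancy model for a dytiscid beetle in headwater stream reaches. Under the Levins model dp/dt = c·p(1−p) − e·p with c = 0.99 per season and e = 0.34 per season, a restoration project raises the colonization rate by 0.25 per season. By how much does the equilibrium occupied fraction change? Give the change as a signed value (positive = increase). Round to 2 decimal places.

Before: p* = 1 − 0.34/0.99 = 0.6566.
After the change, c = 1.24, e = 0.34, so p* = 1 − 0.34/1.24 = 0.7258.
Δp* = 0.7258 − 0.6566 = +0.0692.

0.07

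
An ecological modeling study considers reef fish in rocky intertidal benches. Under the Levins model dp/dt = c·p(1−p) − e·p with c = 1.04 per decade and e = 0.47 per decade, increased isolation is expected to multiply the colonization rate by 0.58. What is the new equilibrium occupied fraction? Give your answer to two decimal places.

Before: p* = 1 − 0.47/1.04 = 0.5481.
After the change, c = 0.6032, e = 0.47, so p* = 1 − 0.47/0.6032 = 0.2208.

0.22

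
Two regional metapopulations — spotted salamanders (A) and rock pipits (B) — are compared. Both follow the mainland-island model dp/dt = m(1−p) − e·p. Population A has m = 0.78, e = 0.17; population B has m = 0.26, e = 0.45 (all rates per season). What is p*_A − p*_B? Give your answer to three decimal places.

0.455

A: p*_A = m/(m+e) = 0.78/0.9500 = 0.8211.
B: p*_B = 0.26/0.7100 = 0.3662.
p*_A − p*_B = 0.8211 − 0.3662 = 0.4549.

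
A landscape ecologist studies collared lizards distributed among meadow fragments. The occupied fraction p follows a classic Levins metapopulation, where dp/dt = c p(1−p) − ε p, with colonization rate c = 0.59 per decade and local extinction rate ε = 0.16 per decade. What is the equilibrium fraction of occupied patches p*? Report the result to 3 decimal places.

Setting dp/dt = 0 and dividing through by p* gives c·(1−p*) = ε.
So p* = 1 − ε/c = 1 − 0.16/0.59 = 1 − 0.2712 = 0.7288.

0.729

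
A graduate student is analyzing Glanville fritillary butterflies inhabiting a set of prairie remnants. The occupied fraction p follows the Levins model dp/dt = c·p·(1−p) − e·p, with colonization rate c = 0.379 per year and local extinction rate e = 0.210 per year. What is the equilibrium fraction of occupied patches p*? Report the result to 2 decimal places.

At equilibrium, colonization balances extinction: c·p*·(1−p*) = e·p*.
So p* = 1 − e/c = 1 − 0.210/0.379 = 1 − 0.5541 = 0.4459.

0.45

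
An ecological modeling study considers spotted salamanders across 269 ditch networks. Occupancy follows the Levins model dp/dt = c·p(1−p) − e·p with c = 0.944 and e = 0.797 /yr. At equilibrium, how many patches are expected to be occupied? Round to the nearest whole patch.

p* = 1 − e/c = 1 − 0.797/0.944 = 0.1557.
Expected occupied patches = N × p* = 269 × 0.1557 = 41.89 ≈ 42.

42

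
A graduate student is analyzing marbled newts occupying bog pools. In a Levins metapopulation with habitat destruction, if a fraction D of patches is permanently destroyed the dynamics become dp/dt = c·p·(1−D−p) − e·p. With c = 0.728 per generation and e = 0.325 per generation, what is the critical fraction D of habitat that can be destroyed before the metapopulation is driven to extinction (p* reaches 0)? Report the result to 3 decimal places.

The nontrivial equilibrium is p* = (1−D) − e/c; extinction occurs when this hits zero.
So D_crit = 1 − e/c = 1 − 0.325/0.728 = 1 − 0.4464 = 0.5536.
Note this equals the original equilibrium occupancy — the Levins extinction-debt result.

0.554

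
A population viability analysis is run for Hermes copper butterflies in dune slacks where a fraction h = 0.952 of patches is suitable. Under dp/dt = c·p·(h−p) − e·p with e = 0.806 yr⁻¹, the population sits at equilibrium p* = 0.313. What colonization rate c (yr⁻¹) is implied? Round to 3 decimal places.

1.261

At equilibrium c(h−p*) = e, so c = e/(h−p*).
c = 0.806/(0.952 − 0.313) = 0.806/0.6390 = 1.2613.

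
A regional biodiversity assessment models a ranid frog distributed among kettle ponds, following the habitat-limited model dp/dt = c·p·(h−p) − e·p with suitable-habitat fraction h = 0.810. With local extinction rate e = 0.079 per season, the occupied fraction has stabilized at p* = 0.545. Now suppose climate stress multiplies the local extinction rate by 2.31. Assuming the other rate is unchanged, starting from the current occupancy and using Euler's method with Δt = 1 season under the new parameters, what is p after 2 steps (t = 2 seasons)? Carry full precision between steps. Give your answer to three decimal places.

0.446

Balance c(h−p*) = e gives c = e/(0.81 − 0.54500) = 0.079/0.26500 = 0.29811.
Starting from p₀ = 0.54500; update p ← p + (dp/dt)·Δt with the new parameters.
t = 1: p = 0.54500 + (-0.05640) = 0.48860
t = 2: p = 0.48860 + (-0.04235) = 0.44625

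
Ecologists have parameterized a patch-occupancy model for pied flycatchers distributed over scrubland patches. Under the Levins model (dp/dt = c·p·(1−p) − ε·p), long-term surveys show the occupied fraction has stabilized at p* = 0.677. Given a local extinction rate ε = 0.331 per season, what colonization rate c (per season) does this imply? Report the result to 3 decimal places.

At equilibrium c(1−p*) = ε, so c = ε/(1−p*).
c = 0.331/(1 − 0.677) = 0.331/0.3230 = 1.0248.

1.025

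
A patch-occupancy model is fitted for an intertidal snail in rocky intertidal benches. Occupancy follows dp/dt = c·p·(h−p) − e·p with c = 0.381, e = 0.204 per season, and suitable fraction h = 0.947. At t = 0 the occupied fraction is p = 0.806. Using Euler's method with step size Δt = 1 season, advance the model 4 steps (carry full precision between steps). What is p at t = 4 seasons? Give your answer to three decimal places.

0.533

Update rule: p ← p + [c·p·(h−p) − e·p]·Δt with Δt = 1.
t = 1: p = 0.80600 + (-0.12112) = 0.68488
t = 2: p = 0.68488 + (-0.07132) = 0.61356
t = 3: p = 0.61356 + (-0.04722) = 0.56634
t = 4: p = 0.56634 + (-0.03340) = 0.53294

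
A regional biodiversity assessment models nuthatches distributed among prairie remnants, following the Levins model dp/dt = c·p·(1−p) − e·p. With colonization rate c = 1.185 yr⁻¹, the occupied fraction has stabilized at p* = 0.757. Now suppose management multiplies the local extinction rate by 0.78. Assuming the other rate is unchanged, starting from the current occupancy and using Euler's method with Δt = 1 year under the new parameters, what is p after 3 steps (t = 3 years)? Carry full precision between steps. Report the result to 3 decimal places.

0.810

Balance c(1−p*) = e gives e = 1.185×(1 − 0.75700) = 0.28796.
Starting from p₀ = 0.75700; update p ← p + (dp/dt)·Δt with the new parameters.
  1  |  dp/dt·Δt = +0.047956  |  p_1 = 0.804956
  2  |  dp/dt·Δt = +0.005250  |  p_2 = 0.810206
  3  |  dp/dt·Δt = +0.000244  |  p_3 = 0.810450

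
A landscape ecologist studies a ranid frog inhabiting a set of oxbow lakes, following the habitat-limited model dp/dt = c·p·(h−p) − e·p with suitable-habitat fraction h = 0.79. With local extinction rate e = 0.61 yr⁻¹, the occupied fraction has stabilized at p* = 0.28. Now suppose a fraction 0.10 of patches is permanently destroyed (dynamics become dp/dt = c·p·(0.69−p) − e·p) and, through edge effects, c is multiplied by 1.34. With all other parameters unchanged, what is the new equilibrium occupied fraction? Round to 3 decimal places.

Balance c(h−p*) = e gives c = e/(0.79 − 0.28000) = 0.61/0.51000 = 1.19608.
New p* = 0.69 − e/c = 0.69 − 0.61000/1.60275 = 0.30940.

0.309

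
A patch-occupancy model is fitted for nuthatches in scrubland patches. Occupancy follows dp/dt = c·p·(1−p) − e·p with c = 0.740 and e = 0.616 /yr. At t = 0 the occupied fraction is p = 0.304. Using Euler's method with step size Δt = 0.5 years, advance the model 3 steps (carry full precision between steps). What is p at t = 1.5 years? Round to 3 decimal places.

Update rule: p ← p + [c·p·(1−p) − e·p]·Δt with Δt = 0.5.
step 1: Δp = -0.01535, p = 0.28865
step 2: Δp = -0.01293, p = 0.27572
step 3: Δp = -0.01103, p = 0.26469

0.265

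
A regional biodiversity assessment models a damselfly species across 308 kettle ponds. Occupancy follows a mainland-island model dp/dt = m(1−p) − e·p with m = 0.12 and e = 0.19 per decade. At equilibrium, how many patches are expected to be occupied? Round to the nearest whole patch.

p* = m/(m+e) = 0.12/0.3100 = 0.3871.
Expected occupied patches = N × p* = 308 × 0.3871 = 119.23 ≈ 119.

119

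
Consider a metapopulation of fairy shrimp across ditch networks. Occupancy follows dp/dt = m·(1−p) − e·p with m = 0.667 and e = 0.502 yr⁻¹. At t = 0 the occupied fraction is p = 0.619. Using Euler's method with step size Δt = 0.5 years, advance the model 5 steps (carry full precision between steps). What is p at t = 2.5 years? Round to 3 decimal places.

0.571

Update rule: p ← p + [m·(1−p) − e·p]·Δt with Δt = 0.5.
p: 0.61900 → 0.59069  (Δp = -0.02831)
p: 0.59069 → 0.57893  (Δp = -0.01176)
p: 0.57893 → 0.57405  (Δp = -0.00489)
p: 0.57405 → 0.57202  (Δp = -0.00203)
p: 0.57202 → 0.57117  (Δp = -0.00084)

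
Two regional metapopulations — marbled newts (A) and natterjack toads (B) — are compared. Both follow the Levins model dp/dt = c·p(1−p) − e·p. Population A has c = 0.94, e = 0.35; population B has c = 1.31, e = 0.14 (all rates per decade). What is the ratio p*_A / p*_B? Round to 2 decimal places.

A: p*_A = 1 − 0.35/0.94 = 0.6277.
B: p*_B = 1 − 0.14/1.31 = 0.8931.
p*_A / p*_B = 0.6277/0.8931 = 0.7028.

0.70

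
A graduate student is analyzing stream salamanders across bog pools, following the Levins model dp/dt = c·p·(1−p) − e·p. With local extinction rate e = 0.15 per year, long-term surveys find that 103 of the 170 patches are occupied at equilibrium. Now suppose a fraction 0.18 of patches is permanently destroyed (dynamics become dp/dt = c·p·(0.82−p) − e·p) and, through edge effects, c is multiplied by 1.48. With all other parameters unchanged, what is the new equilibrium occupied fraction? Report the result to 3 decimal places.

0.554

Observed p* = 103/170 = 0.60588.
Balance c(1−p*) = e gives c = e/(1 − 0.60588) = 0.15/0.39412 = 0.38059.
New p* = 0.82 − e/c = 0.82 − 0.15000/0.56327 = 0.55370.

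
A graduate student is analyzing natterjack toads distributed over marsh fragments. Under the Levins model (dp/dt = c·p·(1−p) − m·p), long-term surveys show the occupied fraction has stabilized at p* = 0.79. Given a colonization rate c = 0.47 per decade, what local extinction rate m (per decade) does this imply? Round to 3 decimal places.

At equilibrium c(1−p*) = m.
m = 0.47 × (1 − 0.79) = 0.47 × 0.2100 = 0.0987.

0.099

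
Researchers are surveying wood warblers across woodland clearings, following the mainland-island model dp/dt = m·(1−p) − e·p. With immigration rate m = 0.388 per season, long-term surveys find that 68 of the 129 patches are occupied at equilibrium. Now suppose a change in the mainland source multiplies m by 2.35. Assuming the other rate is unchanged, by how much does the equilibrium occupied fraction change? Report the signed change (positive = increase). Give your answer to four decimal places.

0.1966

Observed p* = 68/129 = 0.52713.
Balance m(1−p*) = e·p* gives e = m(1−p*)/p* = 0.388×0.47287/0.52713 = 0.34806.
New p* = m/(m+e) = 0.91180/(0.91180+0.34806) = 0.72373.
Δp* = 0.72373 − 0.52713 = +0.19660.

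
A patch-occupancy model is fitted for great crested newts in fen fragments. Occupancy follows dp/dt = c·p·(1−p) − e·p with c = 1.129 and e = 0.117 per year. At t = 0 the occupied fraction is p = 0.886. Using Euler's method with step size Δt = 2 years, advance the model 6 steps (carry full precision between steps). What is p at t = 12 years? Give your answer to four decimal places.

0.8844

Update rule: p ← p + [c·p·(1−p) − e·p]·Δt with Δt = 2.
  1  |  dp/dt·Δt = +0.020743  |  p_1 = 0.906743
  2  |  dp/dt·Δt = -0.021241  |  p_2 = 0.885502
  3  |  dp/dt·Δt = +0.021727  |  p_3 = 0.907229
  4  |  dp/dt·Δt = -0.022249  |  p_4 = 0.884981
  5  |  dp/dt·Δt = +0.022756  |  p_5 = 0.907737
  6  |  dp/dt·Δt = -0.023301  |  p_6 = 0.884436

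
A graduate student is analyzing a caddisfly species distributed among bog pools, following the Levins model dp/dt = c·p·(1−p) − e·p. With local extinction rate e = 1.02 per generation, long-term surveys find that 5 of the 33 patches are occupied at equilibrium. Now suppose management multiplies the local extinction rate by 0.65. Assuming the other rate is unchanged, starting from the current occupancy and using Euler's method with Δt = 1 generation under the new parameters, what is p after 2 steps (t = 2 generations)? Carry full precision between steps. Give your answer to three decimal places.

0.266

Observed p* = 5/33 = 0.15152.
Balance c(1−p*) = e gives c = e/(1 − 0.15152) = 1.02/0.84848 = 1.20214.
Starting from p₀ = 0.15152; update p ← p + (dp/dt)·Δt with the new parameters.
  1  |  dp/dt·Δt = +0.054091  |  p_1 = 0.205606
  2  |  dp/dt·Δt = +0.060032  |  p_2 = 0.265638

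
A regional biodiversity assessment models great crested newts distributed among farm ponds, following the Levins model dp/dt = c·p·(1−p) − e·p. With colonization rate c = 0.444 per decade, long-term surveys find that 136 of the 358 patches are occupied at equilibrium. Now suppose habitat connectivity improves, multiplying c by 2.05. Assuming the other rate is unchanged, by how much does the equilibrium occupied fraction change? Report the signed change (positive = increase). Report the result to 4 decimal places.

Observed p* = 136/358 = 0.37989.
Balance c(1−p*) = e gives e = 0.444×(1 − 0.37989) = 0.27533.
New p* = 1 − e/c = 1 − 0.27533/0.91020 = 0.69751.
Δp* = 0.69751 − 0.37989 = +0.31762.

0.3176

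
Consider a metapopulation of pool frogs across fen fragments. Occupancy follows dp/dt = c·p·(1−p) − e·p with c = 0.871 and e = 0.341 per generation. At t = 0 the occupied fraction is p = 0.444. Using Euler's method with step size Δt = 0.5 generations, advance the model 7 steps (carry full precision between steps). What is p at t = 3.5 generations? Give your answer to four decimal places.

0.5811

Update rule: p ← p + [c·p·(1−p) − e·p]·Δt with Δt = 0.5.
p: 0.44400 → 0.47581  (Δp = +0.03181)
p: 0.47581 → 0.50330  (Δp = +0.02749)
p: 0.50330 → 0.52636  (Δp = +0.02306)
p: 0.52636 → 0.54519  (Δp = +0.01883)
p: 0.54519 → 0.56022  (Δp = +0.01503)
p: 0.56022 → 0.57200  (Δp = +0.01178)
p: 0.57200 → 0.58109  (Δp = +0.00909)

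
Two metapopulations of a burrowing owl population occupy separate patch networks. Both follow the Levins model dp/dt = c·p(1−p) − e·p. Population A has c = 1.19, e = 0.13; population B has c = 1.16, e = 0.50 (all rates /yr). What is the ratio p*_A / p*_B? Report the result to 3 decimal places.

1.566

A: p*_A = 1 − 0.13/1.19 = 0.8908.
B: p*_B = 1 − 0.50/1.16 = 0.5690.
p*_A / p*_B = 0.8908/0.5690 = 1.5656.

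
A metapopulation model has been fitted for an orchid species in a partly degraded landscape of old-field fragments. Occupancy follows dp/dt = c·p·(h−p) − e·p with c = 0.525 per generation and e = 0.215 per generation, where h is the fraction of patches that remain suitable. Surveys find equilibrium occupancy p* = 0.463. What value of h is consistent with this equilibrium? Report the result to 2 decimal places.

0.87

At equilibrium c(h−p*) = e, so h = p* + e/c.
h = 0.463 + 0.215/0.525 = 0.463 + 0.4095 = 0.8725.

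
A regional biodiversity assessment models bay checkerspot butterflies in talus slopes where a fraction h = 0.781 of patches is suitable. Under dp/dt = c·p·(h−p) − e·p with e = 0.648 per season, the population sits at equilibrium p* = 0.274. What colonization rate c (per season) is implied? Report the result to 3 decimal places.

At equilibrium c(h−p*) = e, so c = e/(h−p*).
c = 0.648/(0.781 − 0.274) = 0.648/0.5070 = 1.2781.

1.278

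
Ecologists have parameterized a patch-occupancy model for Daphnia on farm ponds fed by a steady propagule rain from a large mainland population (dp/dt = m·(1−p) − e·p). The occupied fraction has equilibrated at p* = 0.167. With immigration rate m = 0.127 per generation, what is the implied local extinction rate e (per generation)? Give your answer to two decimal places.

At equilibrium m(1−p*) = e·p*, so e = m(1−p*)/p*.
e = 0.127 × 0.8330 / 0.167 = 0.6335.

0.63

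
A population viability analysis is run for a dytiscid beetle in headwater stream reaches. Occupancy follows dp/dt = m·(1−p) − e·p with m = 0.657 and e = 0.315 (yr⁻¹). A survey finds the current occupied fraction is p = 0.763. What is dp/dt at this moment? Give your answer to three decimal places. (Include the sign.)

-0.085

Colonization term: m·(1−p) = 0.657×0.2370 = 0.15571.
Extinction term: e·p = 0.24035.
dp/dt = 0.15571 − 0.24035 = -0.08464.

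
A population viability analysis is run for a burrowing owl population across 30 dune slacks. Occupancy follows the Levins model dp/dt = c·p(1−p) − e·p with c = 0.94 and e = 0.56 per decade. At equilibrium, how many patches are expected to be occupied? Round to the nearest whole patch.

12

p* = 1 − e/c = 1 − 0.56/0.94 = 0.4043.
Expected occupied patches = N × p* = 30 × 0.4043 = 12.13 ≈ 12.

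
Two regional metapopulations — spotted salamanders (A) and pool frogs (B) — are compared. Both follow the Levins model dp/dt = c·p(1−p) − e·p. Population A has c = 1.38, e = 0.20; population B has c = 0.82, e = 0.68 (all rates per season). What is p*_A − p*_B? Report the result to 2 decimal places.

A: p*_A = 1 − 0.20/1.38 = 0.8551.
B: p*_B = 1 − 0.68/0.82 = 0.1707.
p*_A − p*_B = 0.8551 − 0.1707 = 0.6843.

0.68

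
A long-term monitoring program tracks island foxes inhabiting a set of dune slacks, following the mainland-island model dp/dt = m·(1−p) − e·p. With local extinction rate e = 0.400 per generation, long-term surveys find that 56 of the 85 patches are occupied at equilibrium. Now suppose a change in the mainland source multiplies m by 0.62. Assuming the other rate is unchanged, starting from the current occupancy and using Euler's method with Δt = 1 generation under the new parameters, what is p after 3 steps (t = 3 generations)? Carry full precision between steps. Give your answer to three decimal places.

Observed p* = 56/85 = 0.65882.
Balance m(1−p*) = e·p* gives m = e·p*/(1−p*) = 0.400×0.65882/0.34118 = 0.77241.
Starting from p₀ = 0.65882; update p ← p + (dp/dt)·Δt with the new parameters.
t = 1: p = 0.65882 + (-0.10014) = 0.55868
t = 2: p = 0.55868 + (-0.01213) = 0.54655
t = 3: p = 0.54655 + (-0.00147) = 0.54509

0.545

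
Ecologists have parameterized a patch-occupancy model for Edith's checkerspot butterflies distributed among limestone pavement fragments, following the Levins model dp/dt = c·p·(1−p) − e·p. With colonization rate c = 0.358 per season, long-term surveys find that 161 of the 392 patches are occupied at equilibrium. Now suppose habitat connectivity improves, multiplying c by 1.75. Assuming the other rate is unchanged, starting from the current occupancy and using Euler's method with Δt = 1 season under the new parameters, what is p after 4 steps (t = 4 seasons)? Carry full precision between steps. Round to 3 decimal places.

Observed p* = 161/392 = 0.41071.
Balance c(1−p*) = e gives e = 0.358×(1 − 0.41071) = 0.21096.
Starting from p₀ = 0.41071; update p ← p + (dp/dt)·Δt with the new parameters.
  1  |  dp/dt·Δt = +0.064985  |  p_1 = 0.475699
  2  |  dp/dt·Δt = +0.055900  |  p_2 = 0.531598
  3  |  dp/dt·Δt = +0.043851  |  p_3 = 0.575450
  4  |  dp/dt·Δt = +0.031659  |  p_4 = 0.607109

0.607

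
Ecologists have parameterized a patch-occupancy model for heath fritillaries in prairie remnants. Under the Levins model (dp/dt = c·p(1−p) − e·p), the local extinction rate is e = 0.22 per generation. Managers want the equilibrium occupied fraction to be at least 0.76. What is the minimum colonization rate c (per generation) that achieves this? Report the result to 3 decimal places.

p* = 1 − e/c ≥ 0.76 requires e/c ≤ 0.2400, i.e. c ≥ e/0.2400.
c_min = 0.22/0.2400 = 0.9167.

0.917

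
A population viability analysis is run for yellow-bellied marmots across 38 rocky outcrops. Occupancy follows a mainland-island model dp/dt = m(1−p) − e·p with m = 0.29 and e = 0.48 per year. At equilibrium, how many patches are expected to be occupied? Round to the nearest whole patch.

p* = m/(m+e) = 0.29/0.7700 = 0.3766.
Expected occupied patches = N × p* = 38 × 0.3766 = 14.31 ≈ 14.

14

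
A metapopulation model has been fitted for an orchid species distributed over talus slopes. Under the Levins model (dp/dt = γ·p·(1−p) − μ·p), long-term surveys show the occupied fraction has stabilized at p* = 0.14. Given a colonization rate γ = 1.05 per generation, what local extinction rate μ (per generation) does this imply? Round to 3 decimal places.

At equilibrium γ(1−p*) = μ.
μ = 1.05 × (1 − 0.14) = 1.05 × 0.8600 = 0.9030.

0.903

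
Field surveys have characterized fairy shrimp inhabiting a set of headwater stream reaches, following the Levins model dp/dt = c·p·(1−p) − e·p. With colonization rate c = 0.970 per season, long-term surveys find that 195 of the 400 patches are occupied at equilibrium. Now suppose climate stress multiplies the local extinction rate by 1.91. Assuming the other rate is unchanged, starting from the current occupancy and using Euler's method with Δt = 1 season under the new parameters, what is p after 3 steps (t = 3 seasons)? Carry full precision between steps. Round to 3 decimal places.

Observed p* = 195/400 = 0.48750.
Balance c(1−p*) = e gives e = 0.970×(1 − 0.48750) = 0.49712.
Starting from p₀ = 0.48750; update p ← p + (dp/dt)·Δt with the new parameters.
step 1: Δp = -0.22054, p = 0.26696
step 2: Δp = -0.06366, p = 0.20330
step 3: Δp = -0.03593, p = 0.16738

0.167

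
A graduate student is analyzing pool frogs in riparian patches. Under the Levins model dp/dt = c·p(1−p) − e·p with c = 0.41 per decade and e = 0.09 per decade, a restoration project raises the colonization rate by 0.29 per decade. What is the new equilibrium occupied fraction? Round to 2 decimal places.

Before: p* = 1 − 0.09/0.41 = 0.7805.
After the change, c = 0.7, e = 0.09, so p* = 1 − 0.09/0.7 = 0.8714.

0.87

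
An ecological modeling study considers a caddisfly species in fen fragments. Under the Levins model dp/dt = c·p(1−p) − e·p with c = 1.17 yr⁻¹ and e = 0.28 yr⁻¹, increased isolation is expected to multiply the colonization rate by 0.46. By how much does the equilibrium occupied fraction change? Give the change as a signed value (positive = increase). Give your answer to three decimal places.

-0.281

Before: p* = 1 − 0.28/1.17 = 0.7607.
After the change, c = 0.5382, e = 0.28, so p* = 1 − 0.28/0.5382 = 0.4797.
Δp* = 0.4797 − 0.7607 = -0.2809.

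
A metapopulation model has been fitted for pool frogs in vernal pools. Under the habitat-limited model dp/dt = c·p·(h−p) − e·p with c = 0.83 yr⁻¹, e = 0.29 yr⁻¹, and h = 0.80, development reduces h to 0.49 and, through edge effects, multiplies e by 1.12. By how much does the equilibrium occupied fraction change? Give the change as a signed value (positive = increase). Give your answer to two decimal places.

Before: p* = h − e/c = 0.80 − 0.29/0.83 = 0.80 − 0.3494 = 0.4506.
After: c = 0.83, e = 0.3248, h = 0.49; p* = 0.49 − 0.3248/0.83 = 0.0987.
Δp* = 0.0987 − 0.4506 = -0.3519.

-0.35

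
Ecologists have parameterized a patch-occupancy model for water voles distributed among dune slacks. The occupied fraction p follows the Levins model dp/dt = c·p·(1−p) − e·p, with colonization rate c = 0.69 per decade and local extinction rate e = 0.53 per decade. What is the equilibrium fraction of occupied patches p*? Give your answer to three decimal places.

At equilibrium, colonization balances extinction: c·p*·(1−p*) = e·p*.
So p* = 1 − e/c = 1 − 0.53/0.69 = 1 − 0.7681 = 0.2319.

0.232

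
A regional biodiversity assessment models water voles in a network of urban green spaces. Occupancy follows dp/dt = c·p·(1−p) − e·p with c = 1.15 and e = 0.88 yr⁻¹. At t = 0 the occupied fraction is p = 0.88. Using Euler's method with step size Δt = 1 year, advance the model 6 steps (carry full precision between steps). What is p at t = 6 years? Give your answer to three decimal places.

Update rule: p ← p + [c·p·(1−p) − e·p]·Δt with Δt = 1.
  1  |  dp/dt·Δt = -0.652960  |  p_1 = 0.227040
  2  |  dp/dt·Δt = +0.002022  |  p_2 = 0.229062
  3  |  dp/dt·Δt = +0.001507  |  p_3 = 0.230569
  4  |  dp/dt·Δt = +0.001117  |  p_4 = 0.231686
  5  |  dp/dt·Δt = +0.000825  |  p_5 = 0.232511
  6  |  dp/dt·Δt = +0.000607  |  p_6 = 0.233118

0.233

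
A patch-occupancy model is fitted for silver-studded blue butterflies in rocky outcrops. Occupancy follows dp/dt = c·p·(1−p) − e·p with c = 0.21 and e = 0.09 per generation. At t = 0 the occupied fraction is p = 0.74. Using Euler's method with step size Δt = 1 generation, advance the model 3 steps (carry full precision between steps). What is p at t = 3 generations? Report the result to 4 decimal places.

0.6749

Update rule: p ← p + [c·p·(1−p) − e·p]·Δt with Δt = 1.
  1  |  dp/dt·Δt = -0.026196  |  p_1 = 0.713804
  2  |  dp/dt·Δt = -0.021342  |  p_2 = 0.692462
  3  |  dp/dt·Δt = -0.017600  |  p_3 = 0.674862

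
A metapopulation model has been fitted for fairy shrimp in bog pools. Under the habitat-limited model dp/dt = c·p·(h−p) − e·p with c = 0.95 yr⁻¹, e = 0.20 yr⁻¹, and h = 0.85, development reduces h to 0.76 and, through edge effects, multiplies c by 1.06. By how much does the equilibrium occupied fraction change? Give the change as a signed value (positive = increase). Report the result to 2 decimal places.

-0.08

Before: p* = h − e/c = 0.85 − 0.20/0.95 = 0.85 − 0.2105 = 0.6395.
After: c = 1.007, e = 0.2, h = 0.76; p* = 0.76 − 0.2/1.007 = 0.5614.
Δp* = 0.5614 − 0.6395 = -0.0781.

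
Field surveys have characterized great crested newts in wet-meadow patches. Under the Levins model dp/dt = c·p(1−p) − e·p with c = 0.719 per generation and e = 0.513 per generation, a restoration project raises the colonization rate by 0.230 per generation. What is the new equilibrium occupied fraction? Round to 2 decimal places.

0.46

Before: p* = 1 − 0.513/0.719 = 0.2865.
After the change, c = 0.949, e = 0.513, so p* = 1 − 0.513/0.949 = 0.4594.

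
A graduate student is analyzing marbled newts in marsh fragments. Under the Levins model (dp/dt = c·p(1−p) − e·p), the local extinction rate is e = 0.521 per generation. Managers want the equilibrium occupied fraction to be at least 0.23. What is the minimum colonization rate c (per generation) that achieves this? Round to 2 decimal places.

p* = 1 − e/c ≥ 0.23 requires e/c ≤ 0.7700, i.e. c ≥ e/0.7700.
c_min = 0.521/0.7700 = 0.6766.

0.68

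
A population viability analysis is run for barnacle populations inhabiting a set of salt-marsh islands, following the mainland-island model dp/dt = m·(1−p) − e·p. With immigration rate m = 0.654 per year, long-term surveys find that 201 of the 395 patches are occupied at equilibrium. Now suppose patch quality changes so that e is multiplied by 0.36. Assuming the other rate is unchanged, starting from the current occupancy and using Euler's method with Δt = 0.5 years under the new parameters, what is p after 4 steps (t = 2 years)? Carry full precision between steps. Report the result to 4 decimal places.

Observed p* = 201/395 = 0.50886.
Balance m(1−p*) = e·p* gives e = m(1−p*)/p* = 0.654×0.49114/0.50886 = 0.63122.
Starting from p₀ = 0.50886; update p ← p + (dp/dt)·Δt with the new parameters.
p: 0.50886 → 0.61165  (Δp = +0.10279)
p: 0.61165 → 0.66914  (Δp = +0.05750)
p: 0.66914 → 0.70130  (Δp = +0.03216)
p: 0.70130 → 0.71930  (Δp = +0.01799)

0.7193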